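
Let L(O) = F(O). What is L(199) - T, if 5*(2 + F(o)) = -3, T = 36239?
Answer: -181208/5 ≈ -36242.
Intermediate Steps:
F(o) = -13/5 (F(o) = -2 + (⅕)*(-3) = -2 - ⅗ = -13/5)
L(O) = -13/5
L(199) - T = -13/5 - 1*36239 = -13/5 - 36239 = -181208/5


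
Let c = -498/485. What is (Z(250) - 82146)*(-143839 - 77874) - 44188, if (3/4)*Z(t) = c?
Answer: 8833351293782/485 ≈ 1.8213e+10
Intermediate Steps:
c = -498/485 (c = -498*1/485 = -498/485 ≈ -1.0268)
Z(t) = -664/485 (Z(t) = (4/3)*(-498/485) = -664/485)
(Z(250) - 82146)*(-143839 - 77874) - 44188 = (-664/485 - 82146)*(-143839 - 77874) - 44188 = -39841474/485*(-221713) - 44188 = 8833372724962/485 - 44188 = 8833351293782/485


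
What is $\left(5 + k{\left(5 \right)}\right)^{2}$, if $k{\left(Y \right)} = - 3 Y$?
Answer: $100$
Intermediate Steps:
$\left(5 + k{\left(5 \right)}\right)^{2} = \left(5 - 15\right)^{2} = \left(-10\right)^{2} = 100$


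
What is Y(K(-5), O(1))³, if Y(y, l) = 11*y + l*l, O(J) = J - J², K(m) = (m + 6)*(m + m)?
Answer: -1331000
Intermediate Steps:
K(m) = 2*m*(6 + m) (K(m) = (6 + m)*(2*m) = 2*m*(6 + m))
Y(y, l) = l² + 11*y (Y(y, l) = 11*y + l² = l² + 11*y)
Y(K(-5), O(1))³ = ((1*(1 - 1*1))² + 11*(2*(-5)*(6 - 5)))³ = ((1*(1 - 1))² + 11*(2*(-5)*1))³ = ((1*0)² + 11*(-10))³ = (0² - 110)³ = (0 - 110)³ = (-110)³ = -1331000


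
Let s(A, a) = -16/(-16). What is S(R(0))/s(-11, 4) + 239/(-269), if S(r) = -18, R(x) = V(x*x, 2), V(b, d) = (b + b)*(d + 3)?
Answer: -5081/269 ≈ -18.888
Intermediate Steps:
V(b, d) = 2*b*(3 + d) (V(b, d) = (2*b)*(3 + d) = 2*b*(3 + d))
R(x) = 10*x² (R(x) = 2*(x*x)*(3 + 2) = 2*x²*5 = 10*x²)
s(A, a) = 1 (s(A, a) = -16*(-1/16) = 1)
S(R(0))/s(-11, 4) + 239/(-269) = -18/1 + 239/(-269) = -18*1 + 239*(-1/269) = -18 - 239/269 = -5081/269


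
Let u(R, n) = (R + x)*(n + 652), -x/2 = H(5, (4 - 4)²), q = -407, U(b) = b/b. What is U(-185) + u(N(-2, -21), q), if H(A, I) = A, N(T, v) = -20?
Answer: -7349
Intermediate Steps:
U(b) = 1
x = -10 (x = -2*5 = -10)
u(R, n) = (-10 + R)*(652 + n) (u(R, n) = (R - 10)*(n + 652) = (-10 + R)*(652 + n))
U(-185) + u(N(-2, -21), q) = 1 + (-6520 - 10*(-407) + 652*(-20) - 20*(-407)) = 1 + (-6520 + 4070 - 13040 + 8140) = 1 - 7350 = -7349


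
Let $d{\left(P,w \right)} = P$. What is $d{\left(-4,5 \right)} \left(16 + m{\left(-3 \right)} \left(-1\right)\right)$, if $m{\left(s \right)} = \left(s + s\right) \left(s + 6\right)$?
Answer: $-136$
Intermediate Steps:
$m{\left(s \right)} = 2 s \left(6 + s\right)$
$d{\left(-4,5 \right)} \left(16 + m{\left(-3 \right)} \left(-1\right)\right) = - 4 \left(16 + 2 \left(-3\right) \left(6 - 3\right) \left(-1\right)\right) = - 4 \left(16 + 2 \left(-3\right) 3 \left(-1\right)\right) = - 4 \left(16 - -18\right) = - 4 \left(16 + 18\right) = \left(-4\right) 34 = -136$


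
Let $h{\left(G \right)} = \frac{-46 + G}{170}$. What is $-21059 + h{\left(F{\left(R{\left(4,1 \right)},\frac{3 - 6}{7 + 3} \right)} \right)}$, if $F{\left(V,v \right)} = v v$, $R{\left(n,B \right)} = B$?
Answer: $- \frac{358007591}{17000} \approx -21059.0$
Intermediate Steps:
$F{\left(V,v \right)} = v^{2}$
$h{\left(G \right)} = - \frac{23}{85} + \frac{G}{170}$ ($h{\left(G \right)} = \left(-46 + G\right) \frac{1}{170} = - \frac{23}{85} + \frac{G}{170}$)
$-21059 + h{\left(F{\left(R{\left(4,1 \right)},\frac{3 - 6}{7 + 3} \right)} \right)} = -21059 - \left(\frac{23}{85} - \frac{\left(\frac{3 - 6}{7 + 3}\right)^{2}}{170}\right) = -21059 - \left(\frac{23}{85} - \frac{\left(- \frac{3}{10}\right)^{2}}{170}\right) = -21059 + \left(- \frac{23}{85} + \frac{1}{170} \cdot \frac{9}{100}\right) = -21059 + \left(- \frac{23}{85} + \frac{9}{17000}\right) = -21059 - \frac{4591}{17000} = - \frac{358007591}{17000}$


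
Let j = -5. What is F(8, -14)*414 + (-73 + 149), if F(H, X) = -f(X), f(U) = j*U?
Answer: -28904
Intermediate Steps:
f(U) = -5*U
F(H, X) = 5*X (F(H, X) = -(-5)*X = 5*X)
F(8, -14)*414 + (-73 + 149) = (5*(-14))*414 + (-73 + 149) = -70*414 + 76 = -28980 + 76 = -28904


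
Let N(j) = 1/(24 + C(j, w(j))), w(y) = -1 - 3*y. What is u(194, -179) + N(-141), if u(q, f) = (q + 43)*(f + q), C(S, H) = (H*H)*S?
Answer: 89265410099/25109820 ≈ 3555.0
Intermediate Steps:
C(S, H) = S*H**2 (C(S, H) = H**2*S = S*H**2)
N(j) = 1/(24 + j*(-1 - 3*j)**2)
u(q, f) = (43 + q)*(f + q)
u(194, -179) + N(-141) = (194**2 + 43*(-179) + 43*194 - 179*194) + 1/(24 - 141*(1 + 3*(-141))**2) = (37636 - 7697 + 8342 - 34726) + 1/(24 - 141*(1 - 423)**2) = 3555 + 1/(24 - 141*(-422)**2) = 3555 + 1/(24 - 141*178084) = 3555 + 1/(24 - 25109844) = 3555 + 1/(-25109820) = 3555 - 1/25109820 = 89265410099/25109820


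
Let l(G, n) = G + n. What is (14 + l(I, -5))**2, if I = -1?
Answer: 64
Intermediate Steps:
(14 + l(I, -5))**2 = (14 + (-1 - 5))**2 = (14 - 6)**2 = 8**2 = 64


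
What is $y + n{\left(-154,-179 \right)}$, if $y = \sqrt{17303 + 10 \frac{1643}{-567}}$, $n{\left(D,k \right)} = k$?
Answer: $-179 + \frac{\sqrt{68560597}}{63} \approx -47.569$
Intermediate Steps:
$y = \frac{\sqrt{68560597}}{63}$ ($y = \sqrt{17303 + 10 \cdot 1643 \left(- \frac{1}{567}\right)} = \sqrt{17303 + 10 \left(- \frac{1643}{567}\right)} = \sqrt{17303 - \frac{16430}{567}} = \sqrt{\frac{9794371}{567}} = \frac{\sqrt{68560597}}{63} \approx 131.43$)
$y + n{\left(-154,-179 \right)} = \frac{\sqrt{68560597}}{63} - 179 = -179 + \frac{\sqrt{68560597}}{63}$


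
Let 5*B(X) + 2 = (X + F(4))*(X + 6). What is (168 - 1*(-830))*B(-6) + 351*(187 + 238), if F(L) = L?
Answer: 743879/5 ≈ 1.4878e+5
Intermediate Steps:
B(X) = -⅖ + (4 + X)*(6 + X)/5 (B(X) = -⅖ + ((X + 4)*(X + 6))/5 = -⅖ + ((4 + X)*(6 + X))/5 = -⅖ + (4 + X)*(6 + X)/5)
(168 - 1*(-830))*B(-6) + 351*(187 + 238) = (168 - 1*(-830))*(22/5 + 2*(-6) + (⅕)*(-6)²) + 351*(187 + 238) = (168 + 830)*(22/5 - 12 + (⅕)*36) + 351*425 = 998*(22/5 - 12 + 36/5) + 149175 = 998*(-⅖) + 149175 = -1996/5 + 149175 = 743879/5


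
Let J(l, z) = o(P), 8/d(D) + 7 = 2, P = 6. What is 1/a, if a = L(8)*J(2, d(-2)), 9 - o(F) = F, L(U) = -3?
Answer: -1/9 ≈ -0.11111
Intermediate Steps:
d(D) = -8/5 (d(D) = 8/(-7 + 2) = 8/(-5) = 8*(-1/5) = -8/5)
o(F) = 9 - F
J(l, z) = 3 (J(l, z) = 9 - 1*6 = 9 - 6 = 3)
a = -9 (a = -3*3 = -9)
1/a = 1/(-9) = -1/9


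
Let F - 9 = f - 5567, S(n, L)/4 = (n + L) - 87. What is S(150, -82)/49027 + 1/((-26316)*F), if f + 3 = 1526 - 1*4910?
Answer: -17890094093/11540790088740 ≈ -0.0015502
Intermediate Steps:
f = -3387 (f = -3 + (1526 - 1*4910) = -3 + (1526 - 4910) = -3 - 3384 = -3387)
S(n, L) = -348 + 4*L + 4*n (S(n, L) = 4*((n + L) - 87) = 4*((L + n) - 87) = 4*(-87 + L + n) = -348 + 4*L + 4*n)
F = -8945 (F = 9 + (-3387 - 5567) = 9 - 8954 = -8945)
S(150, -82)/49027 + 1/((-26316)*F) = (-348 + 4*(-82) + 4*150)/49027 + 1/(-26316*(-8945)) = (-348 - 328 + 600)*(1/49027) - 1/26316*(-1/8945) = -76*1/49027 + 1/235396620 = -76/49027 + 1/235396620 = -17890094093/11540790088740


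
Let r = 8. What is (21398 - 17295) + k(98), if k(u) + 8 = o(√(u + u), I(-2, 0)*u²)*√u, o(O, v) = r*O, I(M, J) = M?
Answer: 4095 + 784*√2 ≈ 5203.7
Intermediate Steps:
o(O, v) = 8*O
k(u) = -8 + 8*u*√2 (k(u) = -8 + (8*√(u + u))*√u = -8 + (8*√(2*u))*√u = -8 + (8*(√2*√u))*√u = -8 + (8*√2*√u)*√u = -8 + 8*u*√2)
(21398 - 17295) + k(98) = (21398 - 17295) + (-8 + 8*98*√2) = 4103 + (-8 + 784*√2) = 4095 + 784*√2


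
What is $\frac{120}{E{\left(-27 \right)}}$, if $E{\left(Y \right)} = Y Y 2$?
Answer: $\frac{20}{243} \approx 0.082304$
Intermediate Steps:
$E{\left(Y \right)} = 2 Y^{2}$ ($E{\left(Y \right)} = Y^{2} \cdot 2 = 2 Y^{2}$)
$\frac{120}{E{\left(-27 \right)}} = \frac{120}{2 \left(-27\right)^{2}} = \frac{120}{2 \cdot 729} = \frac{120}{1458} = 120 \cdot \frac{1}{1458} = \frac{20}{243}$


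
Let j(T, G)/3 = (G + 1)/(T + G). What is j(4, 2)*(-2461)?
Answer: -7383/2 ≈ -3691.5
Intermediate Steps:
j(T, G) = 3*(1 + G)/(G + T) (j(T, G) = 3*((G + 1)/(T + G)) = 3*((1 + G)/(G + T)) = 3*(1 + G)/(G + T))
j(4, 2)*(-2461) = (3*(1 + 2)/(2 + 4))*(-2461) = (3*3/6)*(-2461) = (3*(⅙)*3)*(-2461) = (3/2)*(-2461) = -7383/2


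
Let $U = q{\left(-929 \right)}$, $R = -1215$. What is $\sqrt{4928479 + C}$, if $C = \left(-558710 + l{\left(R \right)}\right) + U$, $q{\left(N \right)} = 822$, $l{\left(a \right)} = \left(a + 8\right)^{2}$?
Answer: $4 \sqrt{364215} \approx 2414.0$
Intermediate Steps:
$l{\left(a \right)} = \left(8 + a\right)^{2}$
$U = 822$
$C = 898961$ ($C = \left(-558710 + \left(8 - 1215\right)^{2}\right) + 822 = \left(-558710 + \left(-1207\right)^{2}\right) + 822 = \left(-558710 + 1456849\right) + 822 = 898139 + 822 = 898961$)
$\sqrt{4928479 + C} = \sqrt{4928479 + 898961} = \sqrt{5827440} = 4 \sqrt{364215}$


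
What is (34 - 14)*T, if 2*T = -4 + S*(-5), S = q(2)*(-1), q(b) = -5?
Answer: -290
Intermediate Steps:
S = 5 (S = -5*(-1) = 5)
T = -29/2 (T = (-4 + 5*(-5))/2 = (-4 - 25)/2 = (½)*(-29) = -29/2 ≈ -14.500)
(34 - 14)*T = (34 - 14)*(-29/2) = 20*(-29/2) = -290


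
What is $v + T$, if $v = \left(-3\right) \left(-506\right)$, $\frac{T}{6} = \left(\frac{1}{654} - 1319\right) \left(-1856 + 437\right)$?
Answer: $\frac{1224230337}{109} \approx 1.1231 \cdot 10^{7}$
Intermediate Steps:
$T = \frac{1224064875}{109}$ ($T = 6 \left(\frac{1}{654} - 1319\right) \left(-1856 + 437\right) = 6 \left(\frac{1}{654} - 1319\right) \left(-1419\right) = 6 \left(\left(- \frac{862625}{654}\right) \left(-1419\right)\right) = 6 \cdot \frac{408021625}{218} = \frac{1224064875}{109} \approx 1.123 \cdot 10^{7}$)
$v = 1518$
$v + T = 1518 + \frac{1224064875}{109} = \frac{1224230337}{109}$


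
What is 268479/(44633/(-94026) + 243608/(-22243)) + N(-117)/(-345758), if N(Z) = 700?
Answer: -13867426845847365784/590215268614019 ≈ -23496.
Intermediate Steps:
268479/(44633/(-94026) + 243608/(-22243)) + N(-117)/(-345758) = 268479/(44633/(-94026) + 243608/(-22243)) + 700/(-345758) = 268479/(44633*(-1/94026) + 243608*(-1/22243)) + 700*(-1/345758) = 268479/(-44633/94026 - 243608/22243) - 50/24697 = 268479/(-23898257627/2091420318) - 50/24697 = 268479*(-2091420318/23898257627) - 50/24697 = -561502435556322/23898257627 - 50/24697 = -13867426845847365784/590215268614019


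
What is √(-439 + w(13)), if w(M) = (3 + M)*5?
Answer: I*√359 ≈ 18.947*I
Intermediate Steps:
w(M) = 15 + 5*M
√(-439 + w(13)) = √(-439 + (15 + 5*13)) = √(-439 + (15 + 65)) = √(-439 + 80) = √(-359) = I*√359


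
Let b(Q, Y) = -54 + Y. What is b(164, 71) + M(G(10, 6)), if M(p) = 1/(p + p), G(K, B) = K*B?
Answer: 2041/120 ≈ 17.008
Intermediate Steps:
G(K, B) = B*K
M(p) = 1/(2*p)
b(164, 71) + M(G(10, 6)) = (-54 + 71) + 1/(2*((6*10))) = 17 + (½)/60 = 17 + (½)*(1/60) = 17 + 1/120 = 2041/120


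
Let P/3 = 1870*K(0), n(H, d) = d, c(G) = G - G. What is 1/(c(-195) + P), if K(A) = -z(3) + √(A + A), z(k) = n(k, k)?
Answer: -1/16830 ≈ -5.9418e-5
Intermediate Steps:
c(G) = 0
z(k) = k
K(A) = -3 + √2*√A (K(A) = -1*3 + √(A + A) = -3 + √(2*A) = -3 + √2*√A)
P = -16830 (P = 3*(1870*(-3 + √2*√0)) = 3*(1870*(-3 + √2*0)) = 3*(1870*(-3 + 0)) = 3*(1870*(-3)) = 3*(-5610) = -16830)
1/(c(-195) + P) = 1/(0 - 16830) = 1/(-16830) = -1/16830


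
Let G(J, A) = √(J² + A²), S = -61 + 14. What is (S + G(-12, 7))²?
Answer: (47 - √193)² ≈ 1096.1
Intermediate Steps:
S = -47
G(J, A) = √(A² + J²)
(S + G(-12, 7))² = (-47 + √(7² + (-12)²))² = (-47 + √(49 + 144))² = (-47 + √193)²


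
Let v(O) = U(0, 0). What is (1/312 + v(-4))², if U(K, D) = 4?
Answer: 1560001/97344 ≈ 16.026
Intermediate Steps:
v(O) = 4
(1/312 + v(-4))² = (1/312 + 4)² = (1249/312)² = 1560001/97344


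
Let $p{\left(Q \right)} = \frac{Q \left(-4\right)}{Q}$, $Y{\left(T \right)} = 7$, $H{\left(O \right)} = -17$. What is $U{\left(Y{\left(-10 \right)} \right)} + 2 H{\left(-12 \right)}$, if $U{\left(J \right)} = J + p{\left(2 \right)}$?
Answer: $-31$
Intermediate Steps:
$p{\left(Q \right)} = -4$ ($p{\left(Q \right)} = \frac{\left(-4\right) Q}{Q} = -4$)
$U{\left(J \right)} = -4 + J$ ($U{\left(J \right)} = J - 4 = -4 + J$)
$U{\left(Y{\left(-10 \right)} \right)} + 2 H{\left(-12 \right)} = \left(-4 + 7\right) + 2 \left(-17\right) = 3 - 34 = -31$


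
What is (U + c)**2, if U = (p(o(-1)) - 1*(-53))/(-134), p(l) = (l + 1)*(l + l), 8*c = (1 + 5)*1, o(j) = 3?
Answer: 2209/71824 ≈ 0.030756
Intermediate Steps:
c = 3/4 (c = ((1 + 5)*1)/8 = (6*1)/8 = (1/8)*6 = 3/4 ≈ 0.75000)
p(l) = 2*l*(1 + l) (p(l) = (1 + l)*(2*l) = 2*l*(1 + l))
U = -77/134 (U = (2*3*(1 + 3) - 1*(-53))/(-134) = (2*3*4 + 53)*(-1/134) = (24 + 53)*(-1/134) = 77*(-1/134) = -77/134 ≈ -0.57463)
(U + c)**2 = (-77/134 + 3/4)**2 = (47/268)**2 = 2209/71824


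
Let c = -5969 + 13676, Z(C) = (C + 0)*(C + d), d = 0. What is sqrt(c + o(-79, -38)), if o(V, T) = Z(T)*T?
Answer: I*sqrt(47165) ≈ 217.18*I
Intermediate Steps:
Z(C) = C**2 (Z(C) = (C + 0)*(C + 0) = C*C = C**2)
o(V, T) = T**3 (o(V, T) = T**2*T = T**3)
c = 7707
sqrt(c + o(-79, -38)) = sqrt(7707 + (-38)**3) = sqrt(7707 - 54872) = sqrt(-47165) = I*sqrt(47165)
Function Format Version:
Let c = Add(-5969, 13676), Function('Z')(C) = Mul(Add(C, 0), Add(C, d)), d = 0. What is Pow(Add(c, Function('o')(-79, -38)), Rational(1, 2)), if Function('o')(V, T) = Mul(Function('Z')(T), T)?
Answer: Mul(I, Pow(47165, Rational(1, 2))) ≈ Mul(217.18, I)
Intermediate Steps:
Function('Z')(C) = Pow(C, 2) (Function('Z')(C) = Mul(Add(C, 0), Add(C, 0)) = Mul(C, C) = Pow(C, 2))
Function('o')(V, T) = Pow(T, 3) (Function('o')(V, T) = Mul(Pow(T, 2), T) = Pow(T, 3))
c = 7707
Pow(Add(c, Function('o')(-79, -38)), Rational(1, 2)) = Pow(Add(7707, Pow(-38, 3)), Rational(1, 2)) = Pow(Add(7707, -54872), Rational(1, 2)) = Pow(-47165, Rational(1, 2)) = Mul(I, Pow(47165, Rational(1, 2)))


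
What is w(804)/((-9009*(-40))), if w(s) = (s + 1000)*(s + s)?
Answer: 10988/1365 ≈ 8.0498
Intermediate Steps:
w(s) = 2*s*(1000 + s) (w(s) = (1000 + s)*(2*s) = 2*s*(1000 + s))
w(804)/((-9009*(-40))) = (2*804*(1000 + 804))/((-9009*(-40))) = (2*804*1804)/360360 = 2900832*(1/360360) = 10988/1365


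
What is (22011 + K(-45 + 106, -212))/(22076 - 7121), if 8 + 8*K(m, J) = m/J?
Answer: 37328899/25363680 ≈ 1.4717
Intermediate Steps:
K(m, J) = -1 + m/(8*J) (K(m, J) = -1 + (m/J)/8 = -1 + m/(8*J))
(22011 + K(-45 + 106, -212))/(22076 - 7121) = (22011 + (-1*(-212) + (-45 + 106)/8)/(-212))/(22076 - 7121) = (22011 - (212 + (1/8)*61)/212)/14955 = (22011 - (212 + 61/8)/212)*(1/14955) = (22011 - 1/212*1757/8)*(1/14955) = (22011 - 1757/1696)*(1/14955) = (37328899/1696)*(1/14955) = 37328899/25363680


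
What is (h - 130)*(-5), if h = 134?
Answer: -20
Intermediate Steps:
(h - 130)*(-5) = (134 - 130)*(-5) = 4*(-5) = -20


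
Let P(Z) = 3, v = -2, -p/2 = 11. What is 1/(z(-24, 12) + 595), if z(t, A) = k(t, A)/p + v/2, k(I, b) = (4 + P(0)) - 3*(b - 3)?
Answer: 11/6544 ≈ 0.0016809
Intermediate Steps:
p = -22 (p = -2*11 = -22)
k(I, b) = 16 - 3*b (k(I, b) = (4 + 3) - 3*(b - 3) = 7 - 3*(-3 + b) = 7 + (9 - 3*b) = 16 - 3*b)
z(t, A) = -19/11 + 3*A/22 (z(t, A) = (16 - 3*A)/(-22) - 2/2 = (16 - 3*A)*(-1/22) - 2*1/2 = (-8/11 + 3*A/22) - 1 = -19/11 + 3*A/22)
1/(z(-24, 12) + 595) = 1/((-19/11 + (3/22)*12) + 595) = 1/((-19/11 + 18/11) + 595) = 1/(-1/11 + 595) = 1/(6544/11) = 11/6544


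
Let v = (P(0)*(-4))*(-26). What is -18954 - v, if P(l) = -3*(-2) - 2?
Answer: -19370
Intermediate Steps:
P(l) = 4 (P(l) = 6 - 2 = 4)
v = 416 (v = (4*(-4))*(-26) = -16*(-26) = 416)
-18954 - v = -18954 - 1*416 = -18954 - 416 = -19370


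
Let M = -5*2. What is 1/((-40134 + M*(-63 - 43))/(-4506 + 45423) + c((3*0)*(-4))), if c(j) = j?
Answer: -40917/39074 ≈ -1.0472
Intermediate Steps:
M = -10
1/((-40134 + M*(-63 - 43))/(-4506 + 45423) + c((3*0)*(-4))) = 1/((-40134 - 10*(-63 - 43))/(-4506 + 45423) + (3*0)*(-4)) = 1/((-40134 - 10*(-106))/40917 + 0*(-4)) = 1/((-40134 + 1060)*(1/40917) + 0) = 1/(-39074*1/40917 + 0) = 1/(-39074/40917 + 0) = 1/(-39074/40917) = -40917/39074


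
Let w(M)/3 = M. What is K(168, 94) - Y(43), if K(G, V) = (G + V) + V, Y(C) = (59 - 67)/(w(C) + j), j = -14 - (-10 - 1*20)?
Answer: 51628/145 ≈ 356.06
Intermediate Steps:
w(M) = 3*M
j = 16 (j = -14 - (-10 - 20) = -14 - 1*(-30) = -14 + 30 = 16)
Y(C) = -8/(16 + 3*C) (Y(C) = (59 - 67)/(3*C + 16) = -8/(16 + 3*C))
K(G, V) = G + 2*V
K(168, 94) - Y(43) = (168 + 2*94) - (-8)/(16 + 3*43) = (168 + 188) - (-8)/(16 + 129) = 356 - (-8)/145 = 356 - 1*(-8/145) = 356 + 8/145 = 51628/145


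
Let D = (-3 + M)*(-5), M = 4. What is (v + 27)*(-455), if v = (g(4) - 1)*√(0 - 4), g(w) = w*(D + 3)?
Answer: -12285 + 8190*I ≈ -12285.0 + 8190.0*I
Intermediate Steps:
D = -5 (D = (-3 + 4)*(-5) = 1*(-5) = -5)
g(w) = -2*w (g(w) = w*(-5 + 3) = w*(-2) = -2*w)
v = -18*I (v = (-2*4 - 1)*√(0 - 4) = (-8 - 1)*√(-4) = -18*I ≈ -18.0*I)
(v + 27)*(-455) = (-18*I + 27)*(-455) = (27 - 18*I)*(-455) = -12285 + 8190*I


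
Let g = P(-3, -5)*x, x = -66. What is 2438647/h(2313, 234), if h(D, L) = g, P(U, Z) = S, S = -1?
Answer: 2438647/66 ≈ 36949.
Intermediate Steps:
P(U, Z) = -1
g = 66 (g = -1*(-66) = 66)
h(D, L) = 66
2438647/h(2313, 234) = 2438647/66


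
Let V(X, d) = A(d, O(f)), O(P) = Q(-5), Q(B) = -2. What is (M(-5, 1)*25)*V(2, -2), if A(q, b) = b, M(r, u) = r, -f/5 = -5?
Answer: 250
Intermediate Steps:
f = 25 (f = -5*(-5) = 25)
O(P) = -2
V(X, d) = -2
(M(-5, 1)*25)*V(2, -2) = -5*25*(-2) = -125*(-2) = 250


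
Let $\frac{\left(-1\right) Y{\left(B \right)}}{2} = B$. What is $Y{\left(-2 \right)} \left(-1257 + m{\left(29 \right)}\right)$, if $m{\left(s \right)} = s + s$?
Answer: $-4796$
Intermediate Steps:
$Y{\left(B \right)} = - 2 B$
$m{\left(s \right)} = 2 s$
$Y{\left(-2 \right)} \left(-1257 + m{\left(29 \right)}\right) = \left(-2\right) \left(-2\right) \left(-1257 + 2 \cdot 29\right) = 4 \left(-1257 + 58\right) = 4 \left(-1199\right) = -4796$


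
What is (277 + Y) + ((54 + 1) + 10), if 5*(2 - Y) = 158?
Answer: 1562/5 ≈ 312.40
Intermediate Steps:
Y = -148/5 (Y = 2 - ⅕*158 = 2 - 158/5 = -148/5 ≈ -29.600)
(277 + Y) + ((54 + 1) + 10) = (277 - 148/5) + ((54 + 1) + 10) = 1237/5 + (55 + 10) = 1237/5 + 65 = 1562/5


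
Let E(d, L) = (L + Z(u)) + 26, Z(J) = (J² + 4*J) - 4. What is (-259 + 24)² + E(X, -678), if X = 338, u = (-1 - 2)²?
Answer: 54686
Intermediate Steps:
u = 9 (u = (-3)² = 9)
Z(J) = -4 + J² + 4*J
E(d, L) = 139 + L (E(d, L) = (L + (-4 + 9² + 4*9)) + 26 = (L + (-4 + 81 + 36)) + 26 = (L + 113) + 26 = (113 + L) + 26 = 139 + L)
(-259 + 24)² + E(X, -678) = (-259 + 24)² + (139 - 678) = (-235)² - 539 = 55225 - 539 = 54686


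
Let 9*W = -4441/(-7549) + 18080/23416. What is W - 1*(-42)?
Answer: 2794106147/66287769 ≈ 42.151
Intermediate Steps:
W = 10019849/66287769 (W = (-4441/(-7549) + 18080/23416)/9 = (-4441*(-1/7549) + 18080*(1/23416))/9 = (4441/7549 + 2260/2927)/9 = (1/9)*(30059547/22095923) = 10019849/66287769 ≈ 0.15116)
W - 1*(-42) = 10019849/66287769 - 1*(-42) = 10019849/66287769 + 42 = 2794106147/66287769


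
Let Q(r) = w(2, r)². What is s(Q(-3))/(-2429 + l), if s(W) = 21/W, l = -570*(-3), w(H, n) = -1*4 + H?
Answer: -21/2876 ≈ -0.0073018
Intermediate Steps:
w(H, n) = -4 + H
l = 1710
Q(r) = 4 (Q(r) = (-4 + 2)² = (-2)² = 4)
s(Q(-3))/(-2429 + l) = (21/4)/(-2429 + 1710) = (21*(¼))/(-719) = (21/4)*(-1/719) = -21/2876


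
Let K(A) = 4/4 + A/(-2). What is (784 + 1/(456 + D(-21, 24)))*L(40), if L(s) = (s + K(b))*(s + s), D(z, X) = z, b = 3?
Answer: 215537912/87 ≈ 2.4774e+6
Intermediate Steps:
K(A) = 1 - A/2 (K(A) = 4*(¼) + A*(-½) = 1 - A/2)
L(s) = 2*s*(-½ + s) (L(s) = (s + (1 - ½*3))*(s + s) = (s + (1 - 3/2))*(2*s) = (s - ½)*(2*s) = (-½ + s)*(2*s) = 2*s*(-½ + s))
(784 + 1/(456 + D(-21, 24)))*L(40) = (784 + 1/(456 - 21))*(40*(-1 + 2*40)) = (784 + 1/435)*(40*(-1 + 80)) = (784 + 1/435)*(40*79) = (341041/435)*3160 = 215537912/87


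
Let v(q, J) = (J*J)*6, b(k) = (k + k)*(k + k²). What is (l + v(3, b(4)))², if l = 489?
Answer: 23743419921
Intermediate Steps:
b(k) = 2*k*(k + k²) (b(k) = (2*k)*(k + k²) = 2*k*(k + k²))
v(q, J) = 6*J² (v(q, J) = J²*6 = 6*J²)
(l + v(3, b(4)))² = (489 + 6*(2*4²*(1 + 4))²)² = (489 + 6*(2*16*5)²)² = (489 + 6*160²)² = (489 + 6*25600)² = (489 + 153600)² = 154089² = 23743419921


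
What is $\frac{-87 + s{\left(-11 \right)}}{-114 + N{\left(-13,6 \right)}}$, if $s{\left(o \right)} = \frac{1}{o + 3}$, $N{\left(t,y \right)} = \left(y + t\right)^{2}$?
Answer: $\frac{697}{520} \approx 1.3404$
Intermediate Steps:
$N{\left(t,y \right)} = \left(t + y\right)^{2}$
$s{\left(o \right)} = \frac{1}{3 + o}$
$\frac{-87 + s{\left(-11 \right)}}{-114 + N{\left(-13,6 \right)}} = \frac{-87 + \frac{1}{3 - 11}}{-114 + \left(-13 + 6\right)^{2}} = \frac{-87 + \frac{1}{-8}}{-114 + \left(-7\right)^{2}} = \frac{-87 - \frac{1}{8}}{-114 + 49} = - \frac{697}{8 \left(-65\right)} = \left(- \frac{697}{8}\right) \left(- \frac{1}{65}\right) = \frac{697}{520}$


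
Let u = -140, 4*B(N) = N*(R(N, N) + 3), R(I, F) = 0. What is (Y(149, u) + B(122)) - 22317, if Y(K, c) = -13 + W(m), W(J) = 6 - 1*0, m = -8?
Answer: -44465/2 ≈ -22233.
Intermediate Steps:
W(J) = 6 (W(J) = 6 + 0 = 6)
B(N) = 3*N/4 (B(N) = (N*(0 + 3))/4 = (N*3)/4 = (3*N)/4 = 3*N/4)
Y(K, c) = -7 (Y(K, c) = -13 + 6 = -7)
(Y(149, u) + B(122)) - 22317 = (-7 + (¾)*122) - 22317 = (-7 + 183/2) - 22317 = 169/2 - 22317 = -44465/2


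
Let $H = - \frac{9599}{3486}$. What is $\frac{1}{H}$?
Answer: $- \frac{3486}{9599} \approx -0.36316$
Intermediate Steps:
$H = - \frac{9599}{3486}$ ($H = \left(-9599\right) \frac{1}{3486} = - \frac{9599}{3486} \approx -2.7536$)
$\frac{1}{H} = \frac{1}{- \frac{9599}{3486}} = - \frac{3486}{9599}$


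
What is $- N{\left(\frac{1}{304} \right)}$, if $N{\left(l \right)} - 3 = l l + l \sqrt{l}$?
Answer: $- \frac{277249}{92416} - \frac{\sqrt{19}}{23104} \approx -3.0002$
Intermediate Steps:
$N{\left(l \right)} = 3 + l^{2} + l^{\frac{3}{2}}$ ($N{\left(l \right)} = 3 + \left(l l + l \sqrt{l}\right) = 3 + \left(l^{2} + l^{\frac{3}{2}}\right) = 3 + l^{2} + l^{\frac{3}{2}}$)
$- N{\left(\frac{1}{304} \right)} = - (3 + \left(\frac{1}{304}\right)^{2} + \left(\frac{1}{304}\right)^{\frac{3}{2}}) = - (3 + \frac{1}{92416} + \frac{\sqrt{19}}{23104}) = - (\frac{277249}{92416} + \frac{\sqrt{19}}{23104}) = - \frac{277249}{92416} - \frac{\sqrt{19}}{23104}$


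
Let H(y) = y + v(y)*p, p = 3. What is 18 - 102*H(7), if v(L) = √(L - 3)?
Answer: -1308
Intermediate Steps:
v(L) = √(-3 + L)
H(y) = y + 3*√(-3 + y) (H(y) = y + √(-3 + y)*3 = y + 3*√(-3 + y))
18 - 102*H(7) = 18 - 102*(7 + 3*√(-3 + 7)) = 18 - 102*(7 + 3*√4) = 18 - 102*(7 + 3*2) = 18 - 102*(7 + 6) = 18 - 102*13 = 18 - 1326 = -1308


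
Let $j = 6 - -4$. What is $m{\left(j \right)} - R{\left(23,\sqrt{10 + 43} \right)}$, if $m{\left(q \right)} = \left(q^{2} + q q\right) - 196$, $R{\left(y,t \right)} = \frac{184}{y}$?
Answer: $-4$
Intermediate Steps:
$j = 10$ ($j = 6 + 4 = 10$)
$m{\left(q \right)} = -196 + 2 q^{2}$ ($m{\left(q \right)} = \left(q^{2} + q^{2}\right) - 196 = 2 q^{2} - 196 = -196 + 2 q^{2}$)
$m{\left(j \right)} - R{\left(23,\sqrt{10 + 43} \right)} = \left(-196 + 2 \cdot 10^{2}\right) - \frac{184}{23} = \left(-196 + 2 \cdot 100\right) - 184 \cdot \frac{1}{23} = \left(-196 + 200\right) - 8 = 4 - 8 = -4$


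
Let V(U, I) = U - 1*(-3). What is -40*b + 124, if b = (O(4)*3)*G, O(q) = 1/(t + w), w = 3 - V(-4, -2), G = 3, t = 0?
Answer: 34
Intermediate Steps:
V(U, I) = 3 + U (V(U, I) = U + 3 = 3 + U)
w = 4 (w = 3 - (3 - 4) = 3 - 1*(-1) = 3 + 1 = 4)
O(q) = 1/4 (O(q) = 1/(0 + 4) = 1/4)
b = 9/4 (b = ((1/4)*3)*3 = (3/4)*3 = 9/4 ≈ 2.2500)
-40*b + 124 = -40*9/4 + 124 = -90 + 124 = 34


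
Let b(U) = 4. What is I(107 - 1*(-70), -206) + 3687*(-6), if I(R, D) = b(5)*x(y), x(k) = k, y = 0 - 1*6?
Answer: -22146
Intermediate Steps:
y = -6 (y = 0 - 6 = -6)
I(R, D) = -24 (I(R, D) = 4*(-6) = -24)
I(107 - 1*(-70), -206) + 3687*(-6) = -24 + 3687*(-6) = -24 - 22122 = -22146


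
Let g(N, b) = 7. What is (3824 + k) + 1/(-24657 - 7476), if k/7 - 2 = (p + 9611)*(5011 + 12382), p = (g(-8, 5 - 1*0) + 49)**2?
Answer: 49869253910054/32133 ≈ 1.5520e+9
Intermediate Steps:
p = 3136 (p = (7 + 49)**2 = 56**2 = 3136)
k = 1551960011 (k = 14 + 7*((3136 + 9611)*(5011 + 12382)) = 14 + 7*(12747*17393) = 14 + 7*221708571 = 14 + 1551959997 = 1551960011)
(3824 + k) + 1/(-24657 - 7476) = (3824 + 1551960011) + 1/(-24657 - 7476) = 1551963835 + 1/(-32133) = 1551963835 - 1/32133 = 49869253910054/32133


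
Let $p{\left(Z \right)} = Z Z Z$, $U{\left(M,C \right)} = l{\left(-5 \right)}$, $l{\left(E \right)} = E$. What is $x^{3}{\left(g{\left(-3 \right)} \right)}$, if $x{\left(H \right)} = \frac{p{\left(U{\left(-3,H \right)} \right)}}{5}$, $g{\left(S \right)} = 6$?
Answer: $-15625$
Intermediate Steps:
$U{\left(M,C \right)} = -5$
$p{\left(Z \right)} = Z^{3}$ ($p{\left(Z \right)} = Z^{2} Z = Z^{3}$)
$x{\left(H \right)} = -25$ ($x{\left(H \right)} = \frac{\left(-5\right)^{3}}{5} = \left(-125\right) \frac{1}{5} = -25$)
$x^{3}{\left(g{\left(-3 \right)} \right)} = \left(-25\right)^{3} = -15625$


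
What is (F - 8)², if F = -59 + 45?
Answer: 484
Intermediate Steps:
F = -14
(F - 8)² = (-14 - 8)² = (-22)² = 484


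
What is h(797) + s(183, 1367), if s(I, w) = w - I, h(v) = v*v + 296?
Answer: 636689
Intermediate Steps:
h(v) = 296 + v² (h(v) = v² + 296 = 296 + v²)
h(797) + s(183, 1367) = (296 + 797²) + (1367 - 1*183) = (296 + 635209) + (1367 - 183) = 635505 + 1184 = 636689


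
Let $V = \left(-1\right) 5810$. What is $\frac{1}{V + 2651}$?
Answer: $- \frac{1}{3159} \approx -0.00031656$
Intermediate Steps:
$V = -5810$
$\frac{1}{V + 2651} = \frac{1}{-5810 + 2651} = \frac{1}{-3159} = - \frac{1}{3159}$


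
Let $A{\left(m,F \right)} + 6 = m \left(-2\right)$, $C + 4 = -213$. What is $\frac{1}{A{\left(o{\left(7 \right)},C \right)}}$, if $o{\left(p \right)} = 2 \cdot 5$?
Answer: $- \frac{1}{26} \approx -0.038462$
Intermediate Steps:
$C = -217$ ($C = -4 - 213 = -217$)
$o{\left(p \right)} = 10$
$A{\left(m,F \right)} = -6 - 2 m$ ($A{\left(m,F \right)} = -6 + m \left(-2\right) = -6 - 2 m$)
$\frac{1}{A{\left(o{\left(7 \right)},C \right)}} = \frac{1}{-6 - 20} = \frac{1}{-26} = - \frac{1}{26}$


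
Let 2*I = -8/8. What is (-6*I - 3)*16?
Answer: 0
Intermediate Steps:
I = -½ (I = (-8/8)/2 = (-8*⅛)/2 = (½)*(-1) = -½ ≈ -0.50000)
(-6*I - 3)*16 = (-6*(-½) - 3)*16 = (3 - 3)*16 = 0*16 = 0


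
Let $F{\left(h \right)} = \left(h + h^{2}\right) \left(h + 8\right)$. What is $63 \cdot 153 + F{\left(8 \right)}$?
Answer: $10791$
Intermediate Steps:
$F{\left(h \right)} = \left(8 + h\right) \left(h + h^{2}\right)$ ($F{\left(h \right)} = \left(h + h^{2}\right) \left(8 + h\right) = \left(8 + h\right) \left(h + h^{2}\right)$)
$63 \cdot 153 + F{\left(8 \right)} = 63 \cdot 153 + 8 \left(8 + 8^{2} + 9 \cdot 8\right) = 9639 + 8 \left(8 + 64 + 72\right) = 9639 + 8 \cdot 144 = 9639 + 1152 = 10791$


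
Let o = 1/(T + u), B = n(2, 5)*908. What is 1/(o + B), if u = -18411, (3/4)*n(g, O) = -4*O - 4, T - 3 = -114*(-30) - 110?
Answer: -15098/438687489 ≈ -3.4416e-5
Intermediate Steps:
T = 3313 (T = 3 + (-114*(-30) - 110) = 3 + (3420 - 110) = 3 + 3310 = 3313)
n(g, O) = -16/3 - 16*O/3 (n(g, O) = 4*(-4*O - 4)/3 = 4*(-4 - 4*O)/3 = -16/3 - 16*O/3)
B = -29056 (B = (-16/3 - 16/3*5)*908 = (-16/3 - 80/3)*908 = -32*908 = -29056)
o = -1/15098 (o = 1/(3313 - 18411) = 1/(-15098) = -1/15098 ≈ -6.6234e-5)
1/(o + B) = 1/(-1/15098 - 29056) = 1/(-438687489/15098) = -15098/438687489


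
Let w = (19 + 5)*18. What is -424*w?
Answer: -183168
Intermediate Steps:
w = 432 (w = 24*18 = 432)
-424*w = -424*432 = -183168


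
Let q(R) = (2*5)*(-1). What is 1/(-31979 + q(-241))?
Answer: -1/31989 ≈ -3.1261e-5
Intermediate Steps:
q(R) = -10 (q(R) = 10*(-1) = -10)
1/(-31979 + q(-241)) = 1/(-31979 - 10) = 1/(-31989) = -1/31989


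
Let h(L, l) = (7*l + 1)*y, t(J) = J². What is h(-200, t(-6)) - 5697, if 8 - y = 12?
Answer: -6709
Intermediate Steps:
y = -4 (y = 8 - 1*12 = 8 - 12 = -4)
h(L, l) = -4 - 28*l (h(L, l) = (7*l + 1)*(-4) = (1 + 7*l)*(-4) = -4 - 28*l)
h(-200, t(-6)) - 5697 = (-4 - 28*(-6)²) - 5697 = (-4 - 28*36) - 5697 = (-4 - 1008) - 5697 = -1012 - 5697 = -6709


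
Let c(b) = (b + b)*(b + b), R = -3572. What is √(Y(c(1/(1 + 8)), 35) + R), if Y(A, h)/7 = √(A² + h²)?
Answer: √(-289332 + 7*√8037241)/9 ≈ 57.68*I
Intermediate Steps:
c(b) = 4*b² (c(b) = (2*b)*(2*b) = 4*b²)
Y(A, h) = 7*√(A² + h²)
√(Y(c(1/(1 + 8)), 35) + R) = √(7*√((4*(1/(1 + 8))²)² + 35²) - 3572) = √(7*√((4*(1/9)²)² + 1225) - 3572) = √(7*√((4*(⅑)²)² + 1225) - 3572) = √(7*√((4*(1/81))² + 1225) - 3572) = √(7*√((4/81)² + 1225) - 3572) = √(7*√(16/6561 + 1225) - 3572) = √(7*√(8037241/6561) - 3572) = √(7*(√8037241/81) - 3572) = √(7*√8037241/81 - 3572) = √(-3572 + 7*√8037241/81)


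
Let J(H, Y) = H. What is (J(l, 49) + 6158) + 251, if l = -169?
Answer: 6240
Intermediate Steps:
(J(l, 49) + 6158) + 251 = (-169 + 6158) + 251 = 5989 + 251 = 6240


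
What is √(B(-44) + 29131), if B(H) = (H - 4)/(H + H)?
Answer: √3524917/11 ≈ 170.68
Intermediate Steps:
B(H) = (-4 + H)/(2*H) (B(H) = (-4 + H)/((2*H)) = (-4 + H)*(1/(2*H)) = (-4 + H)/(2*H))
√(B(-44) + 29131) = √((½)*(-4 - 44)/(-44) + 29131) = √((½)*(-1/44)*(-48) + 29131) = √(6/11 + 29131) = √(320447/11) = √3524917/11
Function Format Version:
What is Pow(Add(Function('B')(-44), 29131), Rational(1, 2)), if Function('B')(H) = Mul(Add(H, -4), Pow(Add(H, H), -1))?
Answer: Mul(Rational(1, 11), Pow(3524917, Rational(1, 2))) ≈ 170.68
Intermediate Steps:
Function('B')(H) = Mul(Rational(1, 2), Pow(H, -1), Add(-4, H)) (Function('B')(H) = Mul(Add(-4, H), Pow(Mul(2, H), -1)) = Mul(Add(-4, H), Mul(Rational(1, 2), Pow(H, -1))) = Mul(Rational(1, 2), Pow(H, -1), Add(-4, H)))
Pow(Add(Function('B')(-44), 29131), Rational(1, 2)) = Pow(Add(Mul(Rational(1, 2), Pow(-44, -1), Add(-4, -44)), 29131), Rational(1, 2)) = Pow(Add(Mul(Rational(1, 2), Rational(-1, 44), -48), 29131), Rational(1, 2)) = Pow(Add(Rational(6, 11), 29131), Rational(1, 2)) = Pow(Rational(320447, 11), Rational(1, 2)) = Mul(Rational(1, 11), Pow(3524917, Rational(1, 2)))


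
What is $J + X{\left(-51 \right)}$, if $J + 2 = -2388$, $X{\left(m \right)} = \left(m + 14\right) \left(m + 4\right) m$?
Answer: $-91079$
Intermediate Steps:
$X{\left(m \right)} = m \left(4 + m\right) \left(14 + m\right)$ ($X{\left(m \right)} = \left(14 + m\right) \left(4 + m\right) m = \left(4 + m\right) \left(14 + m\right) m = m \left(4 + m\right) \left(14 + m\right)$)
$J = -2390$ ($J = -2 - 2388 = -2390$)
$J + X{\left(-51 \right)} = -2390 - 51 \left(56 + \left(-51\right)^{2} + 18 \left(-51\right)\right) = -2390 - 51 \left(56 + 2601 - 918\right) = -2390 - 88689 = -91079$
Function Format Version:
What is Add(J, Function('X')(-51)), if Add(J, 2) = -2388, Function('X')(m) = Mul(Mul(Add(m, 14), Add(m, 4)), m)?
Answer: -91079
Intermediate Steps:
Function('X')(m) = Mul(m, Add(4, m), Add(14, m)) (Function('X')(m) = Mul(Mul(Add(14, m), Add(4, m)), m) = Mul(Mul(Add(4, m), Add(14, m)), m) = Mul(m, Add(4, m), Add(14, m)))
J = -2390 (J = Add(-2, -2388) = -2390)
Add(J, Function('X')(-51)) = Add(-2390, Mul(-51, Add(56, Pow(-51, 2), Mul(18, -51)))) = Add(-2390, Mul(-51, Add(56, 2601, -918))) = Add(-2390, Mul(-51, 1739)) = Add(-2390, -88689) = -91079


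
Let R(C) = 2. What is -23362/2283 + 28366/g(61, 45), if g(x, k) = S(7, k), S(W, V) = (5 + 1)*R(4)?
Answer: 10746539/4566 ≈ 2353.6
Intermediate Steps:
S(W, V) = 12 (S(W, V) = (5 + 1)*2 = 6*2 = 12)
g(x, k) = 12
-23362/2283 + 28366/g(61, 45) = -23362/2283 + 28366/12 = -23362*1/2283 + 28366*(1/12) = -23362/2283 + 14183/6 = 10746539/4566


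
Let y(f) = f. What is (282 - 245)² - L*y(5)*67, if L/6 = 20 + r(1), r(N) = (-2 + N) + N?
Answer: -38831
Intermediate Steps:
r(N) = -2 + 2*N
L = 120 (L = 6*(20 + (-2 + 2*1)) = 6*(20 + (-2 + 2)) = 6*(20 + 0) = 6*20 = 120)
(282 - 245)² - L*y(5)*67 = (282 - 245)² - 120*5*67 = 37² - 600*67 = 1369 - 1*40200 = 1369 - 40200 = -38831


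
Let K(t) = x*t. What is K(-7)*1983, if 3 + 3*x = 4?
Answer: -4627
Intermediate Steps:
x = 1/3 (x = -1 + (1/3)*4 = -1 + 4/3 = 1/3 ≈ 0.33333)
K(t) = t/3
K(-7)*1983 = ((1/3)*(-7))*1983 = -7/3*1983 = -4627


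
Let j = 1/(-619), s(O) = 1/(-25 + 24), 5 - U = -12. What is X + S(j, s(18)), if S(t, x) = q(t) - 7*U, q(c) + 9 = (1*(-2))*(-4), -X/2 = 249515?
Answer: -499150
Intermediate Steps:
X = -499030 (X = -2*249515 = -499030)
U = 17 (U = 5 - 1*(-12) = 5 + 12 = 17)
s(O) = -1 (s(O) = 1/(-1) = -1)
j = -1/619 ≈ -0.0016155
q(c) = -1 (q(c) = -9 + (1*(-2))*(-4) = -9 - 2*(-4) = -9 + 8 = -1)
S(t, x) = -120 (S(t, x) = -1 - 7*17 = -1 - 119 = -120)
X + S(j, s(18)) = -499030 - 120 = -499150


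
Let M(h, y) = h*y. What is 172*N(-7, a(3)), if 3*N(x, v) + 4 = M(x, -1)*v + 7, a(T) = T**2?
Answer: 3784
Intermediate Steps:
N(x, v) = 1 - v*x/3 (N(x, v) = -4/3 + ((x*(-1))*v + 7)/3 = -4/3 + ((-x)*v + 7)/3 = -4/3 + (-v*x + 7)/3 = -4/3 + (7 - v*x)/3 = -4/3 + (7/3 - v*x/3) = 1 - v*x/3)
172*N(-7, a(3)) = 172*(1 - 1/3*3**2*(-7)) = 172*(1 - 1/3*9*(-7)) = 172*(1 + 21) = 172*22 = 3784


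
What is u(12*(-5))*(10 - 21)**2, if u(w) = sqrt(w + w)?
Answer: 242*I*sqrt(30) ≈ 1325.5*I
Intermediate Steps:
u(w) = sqrt(2)*sqrt(w) (u(w) = sqrt(2*w) = sqrt(2)*sqrt(w))
u(12*(-5))*(10 - 21)**2 = (sqrt(2)*sqrt(12*(-5)))*(10 - 21)**2 = (sqrt(2)*sqrt(-60))*(-11)**2 = (sqrt(2)*(2*I*sqrt(15)))*121 = (2*I*sqrt(30))*121 = 242*I*sqrt(30)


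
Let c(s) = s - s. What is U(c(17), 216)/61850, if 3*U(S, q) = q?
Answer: 36/30925 ≈ 0.0011641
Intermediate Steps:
c(s) = 0
U(S, q) = q/3
U(c(17), 216)/61850 = ((⅓)*216)/61850 = 72*(1/61850) = 36/30925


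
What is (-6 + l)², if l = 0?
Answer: 36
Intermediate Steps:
(-6 + l)² = (-6 + 0)² = (-6)² = 36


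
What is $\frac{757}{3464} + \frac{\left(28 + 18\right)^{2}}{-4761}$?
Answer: $- \frac{7043}{31176} \approx -0.22591$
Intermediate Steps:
$\frac{757}{3464} + \frac{\left(28 + 18\right)^{2}}{-4761} = 757 \cdot \frac{1}{3464} + 46^{2} \left(- \frac{1}{4761}\right) = \frac{757}{3464} + 2116 \left(- \frac{1}{4761}\right) = \frac{757}{3464} - \frac{4}{9} = - \frac{7043}{31176}$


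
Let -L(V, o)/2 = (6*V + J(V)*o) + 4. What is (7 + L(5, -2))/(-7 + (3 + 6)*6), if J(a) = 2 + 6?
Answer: -29/47 ≈ -0.61702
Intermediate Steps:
J(a) = 8
L(V, o) = -8 - 16*o - 12*V (L(V, o) = -2*((6*V + 8*o) + 4) = -2*(4 + 6*V + 8*o) = -8 - 16*o - 12*V)
(7 + L(5, -2))/(-7 + (3 + 6)*6) = (7 + (-8 - 16*(-2) - 12*5))/(-7 + (3 + 6)*6) = (7 + (-8 + 32 - 60))/(-7 + 9*6) = (7 - 36)/(-7 + 54) = -29/47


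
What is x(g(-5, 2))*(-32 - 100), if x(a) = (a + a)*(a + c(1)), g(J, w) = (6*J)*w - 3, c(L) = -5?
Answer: -1130976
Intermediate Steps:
g(J, w) = -3 + 6*J*w (g(J, w) = 6*J*w - 3 = -3 + 6*J*w)
x(a) = 2*a*(-5 + a) (x(a) = (a + a)*(a - 5) = (2*a)*(-5 + a) = 2*a*(-5 + a))
x(g(-5, 2))*(-32 - 100) = (2*(-3 + 6*(-5)*2)*(-5 + (-3 + 6*(-5)*2)))*(-32 - 100) = (2*(-3 - 60)*(-5 + (-3 - 60)))*(-132) = (2*(-63)*(-5 - 63))*(-132) = (2*(-63)*(-68))*(-132) = 8568*(-132) = -1130976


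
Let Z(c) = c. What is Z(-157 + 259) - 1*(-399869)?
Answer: 399971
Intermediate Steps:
Z(-157 + 259) - 1*(-399869) = (-157 + 259) - 1*(-399869) = 102 + 399869 = 399971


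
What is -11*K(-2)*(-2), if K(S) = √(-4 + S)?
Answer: 22*I*√6 ≈ 53.889*I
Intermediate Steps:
-11*K(-2)*(-2) = -11*√(-4 - 2)*(-2) = -11*I*√6*(-2) = 22*I*√6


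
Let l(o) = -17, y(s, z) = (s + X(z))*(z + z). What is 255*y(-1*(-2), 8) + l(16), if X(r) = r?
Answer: 40783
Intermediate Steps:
y(s, z) = 2*z*(s + z) (y(s, z) = (s + z)*(z + z) = (s + z)*(2*z) = 2*z*(s + z))
255*y(-1*(-2), 8) + l(16) = 255*(2*8*(-1*(-2) + 8)) - 17 = 255*(2*8*(2 + 8)) - 17 = 255*(2*8*10) - 17 = 255*160 - 17 = 40800 - 17 = 40783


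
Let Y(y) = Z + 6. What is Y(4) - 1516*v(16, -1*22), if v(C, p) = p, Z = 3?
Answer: 33361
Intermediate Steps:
Y(y) = 9 (Y(y) = 3 + 6 = 9)
Y(4) - 1516*v(16, -1*22) = 9 - (-1516)*22 = 9 - 1516*(-22) = 9 + 33352 = 33361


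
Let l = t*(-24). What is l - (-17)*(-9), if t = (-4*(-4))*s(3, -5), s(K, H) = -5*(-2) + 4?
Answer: -5529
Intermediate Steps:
s(K, H) = 14 (s(K, H) = 10 + 4 = 14)
t = 224 (t = -4*(-4)*14 = 16*14 = 224)
l = -5376 (l = 224*(-24) = -5376)
l - (-17)*(-9) = -5376 - (-17)*(-9) = -5376 - 1*153 = -5376 - 153 = -5529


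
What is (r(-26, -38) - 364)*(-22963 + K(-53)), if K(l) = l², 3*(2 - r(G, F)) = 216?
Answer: 8746836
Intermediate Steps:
r(G, F) = -70 (r(G, F) = 2 - ⅓*216 = 2 - 72 = -70)
(r(-26, -38) - 364)*(-22963 + K(-53)) = (-70 - 364)*(-22963 + (-53)²) = -434*(-22963 + 2809) = -434*(-20154) = 8746836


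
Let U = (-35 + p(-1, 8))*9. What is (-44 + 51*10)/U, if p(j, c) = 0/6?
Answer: -466/315 ≈ -1.4794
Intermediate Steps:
p(j, c) = 0 (p(j, c) = 0*(⅙) = 0)
U = -315 (U = (-35 + 0)*9 = -35*9 = -315)
(-44 + 51*10)/U = (-44 + 51*10)/(-315) = (-44 + 510)*(-1/315) = 466*(-1/315) = -466/315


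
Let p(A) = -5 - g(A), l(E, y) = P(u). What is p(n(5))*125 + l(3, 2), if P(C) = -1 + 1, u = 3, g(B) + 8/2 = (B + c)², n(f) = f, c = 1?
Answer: -4625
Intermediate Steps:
g(B) = -4 + (1 + B)² (g(B) = -4 + (B + 1)² = -4 + (1 + B)²)
P(C) = 0
l(E, y) = 0
p(A) = -1 - (1 + A)² (p(A) = -5 - (-4 + (1 + A)²) = -5 + (4 - (1 + A)²) = -1 - (1 + A)²)
p(n(5))*125 + l(3, 2) = (-1 - (1 + 5)²)*125 + 0 = (-1 - 1*6²)*125 + 0 = (-1 - 1*36)*125 + 0 = (-1 - 36)*125 + 0 = -37*125 + 0 = -4625 + 0 = -4625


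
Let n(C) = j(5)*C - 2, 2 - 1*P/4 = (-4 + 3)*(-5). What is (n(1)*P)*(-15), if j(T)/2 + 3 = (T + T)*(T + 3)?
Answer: 27360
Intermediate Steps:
j(T) = -6 + 4*T*(3 + T) (j(T) = -6 + 2*((T + T)*(T + 3)) = -6 + 2*((2*T)*(3 + T)) = -6 + 2*(2*T*(3 + T)) = -6 + 4*T*(3 + T))
P = -12 (P = 8 - 4*(-4 + 3)*(-5) = 8 - (-4)*(-5) = 8 - 4*5 = 8 - 20 = -12)
n(C) = -2 + 154*C (n(C) = (-6 + 4*5**2 + 12*5)*C - 2 = (-6 + 4*25 + 60)*C - 2 = (-6 + 100 + 60)*C - 2 = 154*C - 2 = -2 + 154*C)
(n(1)*P)*(-15) = ((-2 + 154*1)*(-12))*(-15) = ((-2 + 154)*(-12))*(-15) = (152*(-12))*(-15) = -1824*(-15) = 27360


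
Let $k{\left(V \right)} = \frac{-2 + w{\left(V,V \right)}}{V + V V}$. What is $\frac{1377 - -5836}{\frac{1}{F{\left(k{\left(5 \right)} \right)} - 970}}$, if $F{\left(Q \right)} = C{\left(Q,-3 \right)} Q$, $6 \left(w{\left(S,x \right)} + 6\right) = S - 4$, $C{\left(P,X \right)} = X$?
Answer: $- \frac{419457589}{60} \approx -6.991 \cdot 10^{6}$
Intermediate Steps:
$w{\left(S,x \right)} = - \frac{20}{3} + \frac{S}{6}$ ($w{\left(S,x \right)} = -6 + \frac{S - 4}{6} = -6 + \frac{-4 + S}{6} = -6 + \left(- \frac{2}{3} + \frac{S}{6}\right) = - \frac{20}{3} + \frac{S}{6}$)
$k{\left(V \right)} = \frac{- \frac{26}{3} + \frac{V}{6}}{V + V^{2}}$ ($k{\left(V \right)} = \frac{-2 + \left(- \frac{20}{3} + \frac{V}{6}\right)}{V + V V} = \frac{- \frac{26}{3} + \frac{V}{6}}{V + V^{2}}$)
$F{\left(Q \right)} = - 3 Q$
$\frac{1377 - -5836}{\frac{1}{F{\left(k{\left(5 \right)} \right)} - 970}} = \frac{1377 - -5836}{\frac{1}{- 3 \frac{-52 + 5}{6 \cdot 5 \left(1 + 5\right)} - 970}} = \frac{1377 + 5836}{\frac{1}{- 3 \cdot \frac{1}{6} \cdot \frac{1}{5} \cdot \frac{1}{6} \left(-47\right) - 970}} = \frac{7213}{\frac{1}{- 3 \cdot \frac{1}{6} \cdot \frac{1}{5} \cdot \frac{1}{6} \left(-47\right) - 970}} = \frac{7213}{\frac{1}{\left(-3\right) \left(- \frac{47}{180}\right) - 970}} = \frac{7213}{\frac{1}{\frac{47}{60} - 970}} = \frac{7213}{\frac{1}{- \frac{58153}{60}}} = \frac{7213}{- \frac{60}{58153}} = 7213 \left(- \frac{58153}{60}\right) = - \frac{419457589}{60}$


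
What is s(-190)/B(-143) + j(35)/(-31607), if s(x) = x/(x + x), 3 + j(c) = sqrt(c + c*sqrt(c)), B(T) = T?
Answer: -30749/9039602 - sqrt(35 + 35*sqrt(35))/31607 ≈ -0.0038938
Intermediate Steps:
j(c) = -3 + sqrt(c + c**(3/2)) (j(c) = -3 + sqrt(c + c*sqrt(c)) = -3 + sqrt(c + c**(3/2)))
s(x) = 1/2 (s(x) = x/((2*x)) = x*(1/(2*x)) = 1/2)
s(-190)/B(-143) + j(35)/(-31607) = (1/2)/(-143) + (-3 + sqrt(35 + 35**(3/2)))/(-31607) = (1/2)*(-1/143) + (-3 + sqrt(35 + 35*sqrt(35)))*(-1/31607) = -1/286 + (3/31607 - sqrt(35 + 35*sqrt(35))/31607) = -30749/9039602 - sqrt(35 + 35*sqrt(35))/31607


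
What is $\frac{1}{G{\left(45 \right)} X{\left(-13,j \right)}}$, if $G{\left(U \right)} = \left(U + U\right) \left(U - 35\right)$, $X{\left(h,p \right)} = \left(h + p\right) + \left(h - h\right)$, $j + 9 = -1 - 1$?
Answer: $- \frac{1}{21600} \approx -4.6296 \cdot 10^{-5}$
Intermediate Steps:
$j = -11$ ($j = -9 - 2 = -11$)
$X{\left(h,p \right)} = h + p$ ($X{\left(h,p \right)} = \left(h + p\right) + 0 = h + p$)
$G{\left(U \right)} = 2 U \left(-35 + U\right)$
$\frac{1}{G{\left(45 \right)} X{\left(-13,j \right)}} = \frac{1}{2 \cdot 45 \left(-35 + 45\right) \left(-13 - 11\right)} = \frac{1}{2 \cdot 45 \cdot 10 \left(-24\right)} = \frac{1}{900 \left(-24\right)} = \frac{1}{-21600} = - \frac{1}{21600}$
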